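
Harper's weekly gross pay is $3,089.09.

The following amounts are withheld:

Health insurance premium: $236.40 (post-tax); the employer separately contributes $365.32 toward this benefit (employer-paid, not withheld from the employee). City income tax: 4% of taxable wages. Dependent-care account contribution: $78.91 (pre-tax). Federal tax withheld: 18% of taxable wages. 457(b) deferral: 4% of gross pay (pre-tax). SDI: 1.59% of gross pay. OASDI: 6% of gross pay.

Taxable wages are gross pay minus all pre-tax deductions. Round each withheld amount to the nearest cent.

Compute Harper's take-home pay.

$1,780.70

Dependent-care account contribution: $78.91
457(b) deferral: $3,089.09 × 0.04 = $123.56
Pre-tax total = $78.91 + $123.56 = $202.47
Taxable wages = $3,089.09 − $202.47 = $2,886.62
City income tax: $2,886.62 × 0.04 = $115.46
Federal tax withheld: $2,886.62 × 0.18 = $519.59
SDI: $3,089.09 × 0.0159 = $49.12
OASDI: $3,089.09 × 0.06 = $185.35
Health insurance premium: $236.40
(Employer's $365.32 toward health insurance premium is not withheld from the employee.)
Total deductions = $78.91 + $123.56 + $115.46 + $519.59 + $49.12 + $185.35 + $236.40 = $1,308.39
Net pay = $3,089.09 − $1,308.39 = $1,780.70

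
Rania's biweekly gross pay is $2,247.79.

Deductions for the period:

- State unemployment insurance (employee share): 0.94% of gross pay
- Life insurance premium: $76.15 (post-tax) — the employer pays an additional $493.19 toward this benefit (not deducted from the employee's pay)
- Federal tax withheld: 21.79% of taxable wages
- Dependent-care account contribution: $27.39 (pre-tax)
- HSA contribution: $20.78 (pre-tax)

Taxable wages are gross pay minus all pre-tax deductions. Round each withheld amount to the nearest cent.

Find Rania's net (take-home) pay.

$1,623.04

Dependent-care account contribution: $27.39
HSA contribution: $20.78
Pre-tax total = $27.39 + $20.78 = $48.17
Taxable wages = $2,247.79 − $48.17 = $2,199.62
Federal tax withheld: $2,199.62 × 0.2179 = $479.30
State unemployment insurance (employee share): $2,247.79 × 0.0094 = $21.13
Life insurance premium: $76.15
(Employer's $493.19 toward life insurance premium is not withheld from the employee.)
Total deductions = $27.39 + $20.78 + $479.30 + $21.13 + $76.15 = $624.75
Net pay = $2,247.79 − $624.75 = $1,623.04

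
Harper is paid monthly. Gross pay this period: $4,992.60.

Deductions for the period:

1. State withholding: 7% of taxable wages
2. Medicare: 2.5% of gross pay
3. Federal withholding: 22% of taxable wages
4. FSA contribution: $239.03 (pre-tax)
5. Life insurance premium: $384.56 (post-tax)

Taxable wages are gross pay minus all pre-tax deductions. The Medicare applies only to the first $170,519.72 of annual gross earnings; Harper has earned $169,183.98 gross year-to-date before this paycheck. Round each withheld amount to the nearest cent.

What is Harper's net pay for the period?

FSA contribution: $239.03
Taxable wages = $4,992.60 − $239.03 = $4,753.57
State withholding: $4,753.57 × 0.07 = $332.75
Federal withholding: $4,753.57 × 0.22 = $1,045.79
Medicare: only $170,519.72 − $169,183.98 = $1,335.74 of this check is subject → $1,335.74 × 0.025 = $33.39
Life insurance premium: $384.56
Total deductions = $239.03 + $332.75 + $1,045.79 + $33.39 + $384.56 = $2,035.52
Net pay = $4,992.60 − $2,035.52 = $2,957.08

$2,957.08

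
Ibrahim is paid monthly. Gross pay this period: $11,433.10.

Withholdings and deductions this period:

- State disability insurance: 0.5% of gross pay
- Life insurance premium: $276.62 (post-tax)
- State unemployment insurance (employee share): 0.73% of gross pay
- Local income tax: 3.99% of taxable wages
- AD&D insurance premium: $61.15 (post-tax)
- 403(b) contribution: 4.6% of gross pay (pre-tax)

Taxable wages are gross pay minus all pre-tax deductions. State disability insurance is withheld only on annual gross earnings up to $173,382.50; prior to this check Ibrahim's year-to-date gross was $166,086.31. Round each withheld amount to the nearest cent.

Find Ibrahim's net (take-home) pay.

$10,014.27

403(b) contribution: $11,433.10 × 0.046 = $525.92
Taxable wages = $11,433.10 − $525.92 = $10,907.18
Local income tax: $10,907.18 × 0.0399 = $435.20
State disability insurance: only $173,382.50 − $166,086.31 = $7,296.19 of this check is subject → $7,296.19 × 0.005 = $36.48
State unemployment insurance (employee share): $11,433.10 × 0.0073 = $83.46
AD&D insurance premium: $61.15
Life insurance premium: $276.62
Total deductions = $525.92 + $435.20 + $36.48 + $83.46 + $61.15 + $276.62 = $1,418.83
Net pay = $11,433.10 − $1,418.83 = $10,014.27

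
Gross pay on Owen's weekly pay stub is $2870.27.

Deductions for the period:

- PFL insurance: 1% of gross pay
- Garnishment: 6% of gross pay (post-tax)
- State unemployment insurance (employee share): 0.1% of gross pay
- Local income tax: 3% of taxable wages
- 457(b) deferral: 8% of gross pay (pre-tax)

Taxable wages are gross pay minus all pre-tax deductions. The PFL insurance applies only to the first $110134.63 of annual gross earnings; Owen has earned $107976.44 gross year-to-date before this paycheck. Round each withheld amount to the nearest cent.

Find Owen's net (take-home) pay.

$2364.76

457(b) deferral: $2870.27 × 0.08 = $229.62
Taxable wages = $2870.27 − $229.62 = $2640.65
Local income tax: $2640.65 × 0.03 = $79.22
State unemployment insurance (employee share): $2870.27 × 0.001 = $2.87
PFL insurance: only $110134.63 − $107976.44 = $2158.19 of this check is subject → $2158.19 × 0.01 = $21.58
Garnishment: $2870.27 × 0.06 = $172.22
Total deductions = $229.62 + $79.22 + $2.87 + $21.58 + $172.22 = $505.51
Net pay = $2870.27 − $505.51 = $2364.76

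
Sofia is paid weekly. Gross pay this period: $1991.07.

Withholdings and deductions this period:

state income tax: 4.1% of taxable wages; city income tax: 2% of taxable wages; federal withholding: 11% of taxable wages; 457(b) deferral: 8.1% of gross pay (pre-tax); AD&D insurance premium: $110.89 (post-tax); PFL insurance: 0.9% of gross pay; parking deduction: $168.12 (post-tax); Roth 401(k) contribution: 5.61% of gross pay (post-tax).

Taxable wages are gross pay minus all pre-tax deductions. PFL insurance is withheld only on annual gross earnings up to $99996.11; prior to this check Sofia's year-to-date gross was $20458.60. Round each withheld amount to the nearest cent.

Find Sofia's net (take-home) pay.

$1108.26

457(b) deferral: $1991.07 × 0.081 = $161.28
Taxable wages = $1991.07 − $161.28 = $1829.79
Federal withholding: $1829.79 × 0.11 = $201.28
City income tax: $1829.79 × 0.02 = $36.60
State income tax: $1829.79 × 0.041 = $75.02
PFL insurance: cap not yet reached, full $1991.07 is subject → $1991.07 × 0.009 = $17.92
AD&D insurance premium: $110.89
Parking deduction: $168.12
Roth 401(k) contribution: $1991.07 × 0.0561 = $111.70
Total deductions = $161.28 + $201.28 + $36.60 + $75.02 + $17.92 + $110.89 + $168.12 + $111.70 = $882.81
Net pay = $1991.07 − $882.81 = $1108.26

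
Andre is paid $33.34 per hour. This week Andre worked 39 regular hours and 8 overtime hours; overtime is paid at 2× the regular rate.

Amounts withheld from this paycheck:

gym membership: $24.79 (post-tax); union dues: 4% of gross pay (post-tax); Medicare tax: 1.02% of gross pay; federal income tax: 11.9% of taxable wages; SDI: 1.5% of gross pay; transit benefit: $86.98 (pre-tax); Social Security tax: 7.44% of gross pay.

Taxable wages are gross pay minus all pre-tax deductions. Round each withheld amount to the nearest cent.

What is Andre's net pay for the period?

Regular pay: 39 × $33.34 = $1300.26
Overtime pay: 8 × $33.34 × 2 = $533.44
Gross pay = $1300.26 + $533.44 = $1833.70
Transit benefit: $86.98
Taxable wages = $1833.70 − $86.98 = $1746.72
Federal income tax: $1746.72 × 0.119 = $207.86
Social Security tax: $1833.70 × 0.0744 = $136.43
SDI: $1833.70 × 0.015 = $27.51
Medicare tax: $1833.70 × 0.0102 = $18.70
Gym membership: $24.79
Union dues: $1833.70 × 0.04 = $73.35
Total deductions = $86.98 + $207.86 + $136.43 + $27.51 + $18.70 + $24.79 + $73.35 = $575.62
Net pay = $1833.70 − $575.62 = $1258.08

$1258.08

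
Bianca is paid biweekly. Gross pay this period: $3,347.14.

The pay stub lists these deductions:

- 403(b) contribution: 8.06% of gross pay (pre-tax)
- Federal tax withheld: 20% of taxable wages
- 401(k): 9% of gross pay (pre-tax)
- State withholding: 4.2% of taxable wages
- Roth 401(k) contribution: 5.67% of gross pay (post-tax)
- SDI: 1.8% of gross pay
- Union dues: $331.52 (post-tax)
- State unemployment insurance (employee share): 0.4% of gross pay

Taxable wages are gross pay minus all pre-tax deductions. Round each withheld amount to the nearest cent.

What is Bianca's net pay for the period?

$1,509.36

403(b) contribution: $3,347.14 × 0.0806 = $269.78
401(k): $3,347.14 × 0.09 = $301.24
Pre-tax total = $269.78 + $301.24 = $571.02
Taxable wages = $3,347.14 − $571.02 = $2,776.12
Federal tax withheld: $2,776.12 × 0.2 = $555.22
State withholding: $2,776.12 × 0.042 = $116.60
SDI: $3,347.14 × 0.018 = $60.25
State unemployment insurance (employee share): $3,347.14 × 0.004 = $13.39
Roth 401(k) contribution: $3,347.14 × 0.0567 = $189.78
Union dues: $331.52
Total deductions = $269.78 + $301.24 + $555.22 + $116.60 + $60.25 + $13.39 + $189.78 + $331.52 = $1,837.78
Net pay = $3,347.14 − $1,837.78 = $1,509.36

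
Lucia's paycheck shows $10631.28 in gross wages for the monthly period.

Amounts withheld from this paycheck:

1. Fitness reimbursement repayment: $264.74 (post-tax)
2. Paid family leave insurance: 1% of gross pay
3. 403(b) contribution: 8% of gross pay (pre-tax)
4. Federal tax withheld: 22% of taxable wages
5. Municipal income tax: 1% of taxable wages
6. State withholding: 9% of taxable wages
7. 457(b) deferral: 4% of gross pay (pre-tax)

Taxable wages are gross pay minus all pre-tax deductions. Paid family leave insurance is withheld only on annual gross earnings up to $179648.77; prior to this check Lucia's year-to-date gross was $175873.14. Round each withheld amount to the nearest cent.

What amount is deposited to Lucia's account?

$6059.25

403(b) contribution: $10631.28 × 0.08 = $850.50
457(b) deferral: $10631.28 × 0.04 = $425.25
Pre-tax total = $850.50 + $425.25 = $1275.75
Taxable wages = $10631.28 − $1275.75 = $9355.53
Municipal income tax: $9355.53 × 0.01 = $93.56
State withholding: $9355.53 × 0.09 = $842.00
Federal tax withheld: $9355.53 × 0.22 = $2058.22
Paid family leave insurance: only $179648.77 − $175873.14 = $3775.63 of this check is subject → $3775.63 × 0.01 = $37.76
Fitness reimbursement repayment: $264.74
Total deductions = $850.50 + $425.25 + $93.56 + $842.00 + $2058.22 + $37.76 + $264.74 = $4572.03
Net pay = $10631.28 − $4572.03 = $6059.25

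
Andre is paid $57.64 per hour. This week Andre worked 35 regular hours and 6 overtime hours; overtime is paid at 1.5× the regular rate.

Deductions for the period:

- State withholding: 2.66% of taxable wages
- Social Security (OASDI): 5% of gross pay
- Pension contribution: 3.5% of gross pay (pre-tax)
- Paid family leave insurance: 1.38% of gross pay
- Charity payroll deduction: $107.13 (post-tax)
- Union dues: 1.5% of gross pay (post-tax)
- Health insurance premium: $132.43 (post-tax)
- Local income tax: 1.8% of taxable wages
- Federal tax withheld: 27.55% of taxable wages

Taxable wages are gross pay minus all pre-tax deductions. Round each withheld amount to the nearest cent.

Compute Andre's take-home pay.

$1,224.57

Regular pay: 35 × $57.64 = $2,017.40
Overtime pay: 6 × $57.64 × 1.5 = $518.76
Gross pay = $2,017.40 + $518.76 = $2,536.16
Pension contribution: $2,536.16 × 0.035 = $88.77
Taxable wages = $2,536.16 − $88.77 = $2,447.39
Federal tax withheld: $2,447.39 × 0.2755 = $674.26
State withholding: $2,447.39 × 0.0266 = $65.10
Local income tax: $2,447.39 × 0.018 = $44.05
Paid family leave insurance: $2,536.16 × 0.0138 = $35.00
Social Security (OASDI): $2,536.16 × 0.05 = $126.81
Union dues: $2,536.16 × 0.015 = $38.04
Health insurance premium: $132.43
Charity payroll deduction: $107.13
Total deductions = $88.77 + $674.26 + $65.10 + $44.05 + $35.00 + $126.81 + $38.04 + $132.43 + $107.13 = $1,311.59
Net pay = $2,536.16 − $1,311.59 = $1,224.57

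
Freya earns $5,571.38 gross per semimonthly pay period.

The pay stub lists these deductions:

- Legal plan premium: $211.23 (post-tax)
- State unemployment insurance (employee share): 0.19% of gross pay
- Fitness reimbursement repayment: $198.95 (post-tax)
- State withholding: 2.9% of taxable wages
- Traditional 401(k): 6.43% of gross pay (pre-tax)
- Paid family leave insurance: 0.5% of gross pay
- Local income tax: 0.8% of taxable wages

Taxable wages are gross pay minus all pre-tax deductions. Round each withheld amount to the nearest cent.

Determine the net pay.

Traditional 401(k): $5,571.38 × 0.0643 = $358.24
Taxable wages = $5,571.38 − $358.24 = $5,213.14
Local income tax: $5,213.14 × 0.008 = $41.71
State withholding: $5,213.14 × 0.029 = $151.18
Paid family leave insurance: $5,571.38 × 0.005 = $27.86
State unemployment insurance (employee share): $5,571.38 × 0.0019 = $10.59
Fitness reimbursement repayment: $198.95
Legal plan premium: $211.23
Total deductions = $358.24 + $41.71 + $151.18 + $27.86 + $10.59 + $198.95 + $211.23 = $999.76
Net pay = $5,571.38 − $999.76 = $4,571.62

$4,571.62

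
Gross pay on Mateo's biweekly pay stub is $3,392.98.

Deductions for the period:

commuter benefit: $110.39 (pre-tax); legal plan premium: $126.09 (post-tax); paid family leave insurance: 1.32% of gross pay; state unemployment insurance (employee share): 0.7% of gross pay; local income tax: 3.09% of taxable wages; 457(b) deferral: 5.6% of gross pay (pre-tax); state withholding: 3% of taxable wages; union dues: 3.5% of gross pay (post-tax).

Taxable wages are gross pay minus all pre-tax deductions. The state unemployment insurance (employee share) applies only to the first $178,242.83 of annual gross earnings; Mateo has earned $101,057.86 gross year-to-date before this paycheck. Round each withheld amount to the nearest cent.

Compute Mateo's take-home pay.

457(b) deferral: $3,392.98 × 0.056 = $190.01
Commuter benefit: $110.39
Pre-tax total = $190.01 + $110.39 = $300.40
Taxable wages = $3,392.98 − $300.40 = $3,092.58
State withholding: $3,092.58 × 0.03 = $92.78
Local income tax: $3,092.58 × 0.0309 = $95.56
Paid family leave insurance: $3,392.98 × 0.0132 = $44.79
State unemployment insurance (employee share): cap not yet reached, full $3,392.98 is subject → $3,392.98 × 0.007 = $23.75
Union dues: $3,392.98 × 0.035 = $118.75
Legal plan premium: $126.09
Total deductions = $190.01 + $110.39 + $92.78 + $95.56 + $44.79 + $23.75 + $118.75 + $126.09 = $802.12
Net pay = $3,392.98 − $802.12 = $2,590.86

$2,590.86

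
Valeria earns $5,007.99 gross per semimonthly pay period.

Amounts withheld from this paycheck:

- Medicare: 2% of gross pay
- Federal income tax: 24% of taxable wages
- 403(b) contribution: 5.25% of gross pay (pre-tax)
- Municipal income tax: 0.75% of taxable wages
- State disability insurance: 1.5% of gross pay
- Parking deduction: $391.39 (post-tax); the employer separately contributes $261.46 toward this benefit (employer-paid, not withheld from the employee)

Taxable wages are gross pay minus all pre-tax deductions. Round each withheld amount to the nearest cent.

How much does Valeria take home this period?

403(b) contribution: $5,007.99 × 0.0525 = $262.92
Taxable wages = $5,007.99 − $262.92 = $4,745.07
Municipal income tax: $4,745.07 × 0.0075 = $35.59
Federal income tax: $4,745.07 × 0.24 = $1,138.82
State disability insurance: $5,007.99 × 0.015 = $75.12
Medicare: $5,007.99 × 0.02 = $100.16
Parking deduction: $391.39
(Employer's $261.46 toward parking deduction is not withheld from the employee.)
Total deductions = $262.92 + $35.59 + $1,138.82 + $75.12 + $100.16 + $391.39 = $2,004.00
Net pay = $5,007.99 − $2,004.00 = $3,003.99

$3,003.99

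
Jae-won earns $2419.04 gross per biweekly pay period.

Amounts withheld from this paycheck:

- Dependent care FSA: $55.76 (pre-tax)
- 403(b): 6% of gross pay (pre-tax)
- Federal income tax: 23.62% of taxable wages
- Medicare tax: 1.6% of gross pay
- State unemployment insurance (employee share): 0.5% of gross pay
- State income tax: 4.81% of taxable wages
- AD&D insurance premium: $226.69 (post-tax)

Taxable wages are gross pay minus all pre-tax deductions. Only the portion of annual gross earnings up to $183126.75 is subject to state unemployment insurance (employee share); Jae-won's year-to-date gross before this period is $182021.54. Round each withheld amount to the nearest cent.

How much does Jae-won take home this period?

$1316.61

Dependent care FSA: $55.76
403(b): $2419.04 × 0.06 = $145.14
Pre-tax total = $55.76 + $145.14 = $200.90
Taxable wages = $2419.04 − $200.90 = $2218.14
State income tax: $2218.14 × 0.0481 = $106.69
Federal income tax: $2218.14 × 0.2362 = $523.92
State unemployment insurance (employee share): only $183126.75 − $182021.54 = $1105.21 of this check is subject → $1105.21 × 0.005 = $5.53
Medicare tax: $2419.04 × 0.016 = $38.70
AD&D insurance premium: $226.69
Total deductions = $55.76 + $145.14 + $106.69 + $523.92 + $5.53 + $38.70 + $226.69 = $1102.43
Net pay = $2419.04 − $1102.43 = $1316.61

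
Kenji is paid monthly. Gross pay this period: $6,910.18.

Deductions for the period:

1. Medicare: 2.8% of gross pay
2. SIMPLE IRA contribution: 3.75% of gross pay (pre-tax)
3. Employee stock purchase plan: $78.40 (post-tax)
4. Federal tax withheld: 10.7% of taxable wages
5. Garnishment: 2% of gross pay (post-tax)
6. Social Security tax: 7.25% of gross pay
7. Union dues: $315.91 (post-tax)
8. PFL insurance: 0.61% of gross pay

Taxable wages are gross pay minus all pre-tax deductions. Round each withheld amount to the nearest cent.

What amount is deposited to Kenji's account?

$4,670.25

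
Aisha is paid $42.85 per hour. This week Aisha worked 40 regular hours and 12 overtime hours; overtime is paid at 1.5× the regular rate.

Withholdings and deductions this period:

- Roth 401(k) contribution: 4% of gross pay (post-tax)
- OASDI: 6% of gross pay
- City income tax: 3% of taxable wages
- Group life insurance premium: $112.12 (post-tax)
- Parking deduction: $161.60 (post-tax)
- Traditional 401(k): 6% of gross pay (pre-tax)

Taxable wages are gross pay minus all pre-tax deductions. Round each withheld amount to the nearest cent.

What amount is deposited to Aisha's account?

$1,743.84

Regular pay: 40 × $42.85 = $1,714.00
Overtime pay: 12 × $42.85 × 1.5 = $771.30
Gross pay = $1,714.00 + $771.30 = $2,485.30
Traditional 401(k): $2,485.30 × 0.06 = $149.12
Taxable wages = $2,485.30 − $149.12 = $2,336.18
City income tax: $2,336.18 × 0.03 = $70.09
OASDI: $2,485.30 × 0.06 = $149.12
Group life insurance premium: $112.12
Roth 401(k) contribution: $2,485.30 × 0.04 = $99.41
Parking deduction: $161.60
Total deductions = $149.12 + $70.09 + $149.12 + $112.12 + $99.41 + $161.60 = $741.46
Net pay = $2,485.30 − $741.46 = $1,743.84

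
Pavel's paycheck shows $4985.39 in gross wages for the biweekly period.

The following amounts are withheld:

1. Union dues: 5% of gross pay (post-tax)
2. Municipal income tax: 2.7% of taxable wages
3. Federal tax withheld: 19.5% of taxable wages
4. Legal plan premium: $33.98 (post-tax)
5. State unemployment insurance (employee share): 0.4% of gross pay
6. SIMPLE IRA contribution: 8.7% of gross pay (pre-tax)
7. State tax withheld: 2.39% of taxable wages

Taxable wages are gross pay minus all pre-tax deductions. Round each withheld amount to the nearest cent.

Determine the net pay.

$3129.23

SIMPLE IRA contribution: $4985.39 × 0.087 = $433.73
Taxable wages = $4985.39 − $433.73 = $4551.66
Municipal income tax: $4551.66 × 0.027 = $122.89
Federal tax withheld: $4551.66 × 0.195 = $887.57
State tax withheld: $4551.66 × 0.0239 = $108.78
State unemployment insurance (employee share): $4985.39 × 0.004 = $19.94
Legal plan premium: $33.98
Union dues: $4985.39 × 0.05 = $249.27
Total deductions = $433.73 + $122.89 + $887.57 + $108.78 + $19.94 + $33.98 + $249.27 = $1856.16
Net pay = $4985.39 − $1856.16 = $3129.23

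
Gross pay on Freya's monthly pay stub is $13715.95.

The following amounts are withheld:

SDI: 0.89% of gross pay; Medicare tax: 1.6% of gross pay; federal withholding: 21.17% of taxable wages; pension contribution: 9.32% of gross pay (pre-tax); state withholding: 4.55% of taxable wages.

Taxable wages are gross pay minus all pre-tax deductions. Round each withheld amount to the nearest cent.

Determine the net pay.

Pension contribution: $13715.95 × 0.0932 = $1278.33
Taxable wages = $13715.95 − $1278.33 = $12437.62
State withholding: $12437.62 × 0.0455 = $565.91
Federal withholding: $12437.62 × 0.2117 = $2633.04
SDI: $13715.95 × 0.0089 = $122.07
Medicare tax: $13715.95 × 0.016 = $219.46
Total deductions = $1278.33 + $565.91 + $2633.04 + $122.07 + $219.46 = $4818.81
Net pay = $13715.95 − $4818.81 = $8897.14

$8897.14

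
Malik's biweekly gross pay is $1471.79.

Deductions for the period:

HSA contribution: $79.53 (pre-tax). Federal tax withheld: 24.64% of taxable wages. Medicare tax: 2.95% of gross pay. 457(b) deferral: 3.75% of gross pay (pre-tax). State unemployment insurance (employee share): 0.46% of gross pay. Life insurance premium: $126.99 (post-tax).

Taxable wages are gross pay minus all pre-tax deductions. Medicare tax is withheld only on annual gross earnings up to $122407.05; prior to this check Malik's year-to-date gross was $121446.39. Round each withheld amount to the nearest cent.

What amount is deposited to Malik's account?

$845.52

HSA contribution: $79.53
457(b) deferral: $1471.79 × 0.0375 = $55.19
Pre-tax total = $79.53 + $55.19 = $134.72
Taxable wages = $1471.79 − $134.72 = $1337.07
Federal tax withheld: $1337.07 × 0.2464 = $329.45
Medicare tax: only $122407.05 − $121446.39 = $960.66 of this check is subject → $960.66 × 0.0295 = $28.34
State unemployment insurance (employee share): $1471.79 × 0.0046 = $6.77
Life insurance premium: $126.99
Total deductions = $79.53 + $55.19 + $329.45 + $28.34 + $6.77 + $126.99 = $626.27
Net pay = $1471.79 − $626.27 = $845.52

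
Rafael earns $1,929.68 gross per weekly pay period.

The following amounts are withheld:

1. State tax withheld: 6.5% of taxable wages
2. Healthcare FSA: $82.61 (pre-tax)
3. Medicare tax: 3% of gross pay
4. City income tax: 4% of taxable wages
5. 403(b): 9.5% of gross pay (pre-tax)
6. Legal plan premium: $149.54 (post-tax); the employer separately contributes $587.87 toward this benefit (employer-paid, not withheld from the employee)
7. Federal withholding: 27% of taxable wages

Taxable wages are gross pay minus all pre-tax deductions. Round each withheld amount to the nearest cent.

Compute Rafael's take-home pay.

Healthcare FSA: $82.61
403(b): $1,929.68 × 0.095 = $183.32
Pre-tax total = $82.61 + $183.32 = $265.93
Taxable wages = $1,929.68 − $265.93 = $1,663.75
Federal withholding: $1,663.75 × 0.27 = $449.21
State tax withheld: $1,663.75 × 0.065 = $108.14
City income tax: $1,663.75 × 0.04 = $66.55
Medicare tax: $1,929.68 × 0.03 = $57.89
Legal plan premium: $149.54
(Employer's $587.87 toward legal plan premium is not withheld from the employee.)
Total deductions = $82.61 + $183.32 + $449.21 + $108.14 + $66.55 + $57.89 + $149.54 = $1,097.26
Net pay = $1,929.68 − $1,097.26 = $832.42

$832.42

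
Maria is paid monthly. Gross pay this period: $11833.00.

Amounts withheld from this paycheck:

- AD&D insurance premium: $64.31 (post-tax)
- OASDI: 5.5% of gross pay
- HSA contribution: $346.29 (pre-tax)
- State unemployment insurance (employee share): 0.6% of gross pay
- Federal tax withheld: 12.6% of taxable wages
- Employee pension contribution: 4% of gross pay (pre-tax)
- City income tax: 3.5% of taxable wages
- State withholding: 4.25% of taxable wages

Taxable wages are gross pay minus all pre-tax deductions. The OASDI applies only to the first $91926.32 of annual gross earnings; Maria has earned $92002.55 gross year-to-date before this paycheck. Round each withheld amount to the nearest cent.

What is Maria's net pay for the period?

HSA contribution: $346.29
Employee pension contribution: $11833.00 × 0.04 = $473.32
Pre-tax total = $346.29 + $473.32 = $819.61
Taxable wages = $11833.00 − $819.61 = $11013.39
City income tax: $11013.39 × 0.035 = $385.47
Federal tax withheld: $11013.39 × 0.126 = $1387.69
State withholding: $11013.39 × 0.0425 = $468.07
OASDI: annual cap $91926.32 already reached (YTD $92002.55), so $0.00
State unemployment insurance (employee share): $11833.00 × 0.006 = $71.00
AD&D insurance premium: $64.31
Total deductions = $346.29 + $473.32 + $385.47 + $1387.69 + $468.07 + $0.00 + $71.00 + $64.31 = $3196.15
Net pay = $11833.00 − $3196.15 = $8636.85

$8636.85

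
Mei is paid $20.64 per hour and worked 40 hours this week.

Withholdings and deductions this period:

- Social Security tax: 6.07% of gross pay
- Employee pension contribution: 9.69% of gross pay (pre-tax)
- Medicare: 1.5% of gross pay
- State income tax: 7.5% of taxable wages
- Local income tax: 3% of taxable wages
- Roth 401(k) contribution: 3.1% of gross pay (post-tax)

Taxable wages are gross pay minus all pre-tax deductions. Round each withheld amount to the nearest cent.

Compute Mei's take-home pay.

Gross pay: 40 × $20.64 = $825.60
Employee pension contribution: $825.60 × 0.0969 = $80.00
Taxable wages = $825.60 − $80.00 = $745.60
State income tax: $745.60 × 0.075 = $55.92
Local income tax: $745.60 × 0.03 = $22.37
Social Security tax: $825.60 × 0.0607 = $50.11
Medicare: $825.60 × 0.015 = $12.38
Roth 401(k) contribution: $825.60 × 0.031 = $25.59
Total deductions = $80.00 + $55.92 + $22.37 + $50.11 + $12.38 + $25.59 = $246.37
Net pay = $825.60 − $246.37 = $579.23

$579.23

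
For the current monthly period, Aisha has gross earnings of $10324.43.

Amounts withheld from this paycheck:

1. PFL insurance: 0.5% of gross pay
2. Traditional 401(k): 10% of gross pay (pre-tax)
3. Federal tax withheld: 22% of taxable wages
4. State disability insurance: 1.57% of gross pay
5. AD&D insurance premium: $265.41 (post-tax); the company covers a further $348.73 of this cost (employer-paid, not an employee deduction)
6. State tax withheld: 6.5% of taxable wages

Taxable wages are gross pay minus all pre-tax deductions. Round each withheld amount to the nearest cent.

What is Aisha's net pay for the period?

$6164.65

Traditional 401(k): $10324.43 × 0.1 = $1032.44
Taxable wages = $10324.43 − $1032.44 = $9291.99
Federal tax withheld: $9291.99 × 0.22 = $2044.24
State tax withheld: $9291.99 × 0.065 = $603.98
PFL insurance: $10324.43 × 0.005 = $51.62
State disability insurance: $10324.43 × 0.0157 = $162.09
AD&D insurance premium: $265.41
(Employer's $348.73 toward AD&D insurance premium is not withheld from the employee.)
Total deductions = $1032.44 + $2044.24 + $603.98 + $51.62 + $162.09 + $265.41 = $4159.78
Net pay = $10324.43 − $4159.78 = $6164.65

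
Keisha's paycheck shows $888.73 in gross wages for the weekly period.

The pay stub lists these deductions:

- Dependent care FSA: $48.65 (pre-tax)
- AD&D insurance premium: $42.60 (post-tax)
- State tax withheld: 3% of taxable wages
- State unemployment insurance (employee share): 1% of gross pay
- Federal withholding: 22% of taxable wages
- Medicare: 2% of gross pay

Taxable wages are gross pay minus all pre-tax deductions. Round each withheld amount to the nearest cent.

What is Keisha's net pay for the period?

Dependent care FSA: $48.65
Taxable wages = $888.73 − $48.65 = $840.08
State tax withheld: $840.08 × 0.03 = $25.20
Federal withholding: $840.08 × 0.22 = $184.82
State unemployment insurance (employee share): $888.73 × 0.01 = $8.89
Medicare: $888.73 × 0.02 = $17.77
AD&D insurance premium: $42.60
Total deductions = $48.65 + $25.20 + $184.82 + $8.89 + $17.77 + $42.60 = $327.93
Net pay = $888.73 − $327.93 = $560.80

$560.80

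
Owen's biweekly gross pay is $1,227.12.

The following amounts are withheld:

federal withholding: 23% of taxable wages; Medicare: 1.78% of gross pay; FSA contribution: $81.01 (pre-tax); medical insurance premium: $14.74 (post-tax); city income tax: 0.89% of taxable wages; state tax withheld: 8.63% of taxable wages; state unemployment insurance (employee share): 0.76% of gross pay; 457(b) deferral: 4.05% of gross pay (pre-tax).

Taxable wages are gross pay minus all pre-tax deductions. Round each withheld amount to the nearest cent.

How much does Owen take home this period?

457(b) deferral: $1,227.12 × 0.0405 = $49.70
FSA contribution: $81.01
Pre-tax total = $49.70 + $81.01 = $130.71
Taxable wages = $1,227.12 − $130.71 = $1,096.41
Federal withholding: $1,096.41 × 0.23 = $252.17
City income tax: $1,096.41 × 0.0089 = $9.76
State tax withheld: $1,096.41 × 0.0863 = $94.62
State unemployment insurance (employee share): $1,227.12 × 0.0076 = $9.33
Medicare: $1,227.12 × 0.0178 = $21.84
Medical insurance premium: $14.74
Total deductions = $49.70 + $81.01 + $252.17 + $9.76 + $94.62 + $9.33 + $21.84 + $14.74 = $533.17
Net pay = $1,227.12 − $533.17 = $693.95

$693.95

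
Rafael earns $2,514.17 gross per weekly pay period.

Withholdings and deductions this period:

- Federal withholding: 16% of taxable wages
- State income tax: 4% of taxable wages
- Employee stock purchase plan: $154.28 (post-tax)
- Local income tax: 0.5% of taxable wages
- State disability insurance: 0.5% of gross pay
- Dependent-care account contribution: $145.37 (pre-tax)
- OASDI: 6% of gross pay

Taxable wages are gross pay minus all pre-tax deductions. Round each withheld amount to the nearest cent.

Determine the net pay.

$1,565.50

Dependent-care account contribution: $145.37
Taxable wages = $2,514.17 − $145.37 = $2,368.80
State income tax: $2,368.80 × 0.04 = $94.75
Local income tax: $2,368.80 × 0.005 = $11.84
Federal withholding: $2,368.80 × 0.16 = $379.01
State disability insurance: $2,514.17 × 0.005 = $12.57
OASDI: $2,514.17 × 0.06 = $150.85
Employee stock purchase plan: $154.28
Total deductions = $145.37 + $94.75 + $11.84 + $379.01 + $12.57 + $150.85 + $154.28 = $948.67
Net pay = $2,514.17 − $948.67 = $1,565.50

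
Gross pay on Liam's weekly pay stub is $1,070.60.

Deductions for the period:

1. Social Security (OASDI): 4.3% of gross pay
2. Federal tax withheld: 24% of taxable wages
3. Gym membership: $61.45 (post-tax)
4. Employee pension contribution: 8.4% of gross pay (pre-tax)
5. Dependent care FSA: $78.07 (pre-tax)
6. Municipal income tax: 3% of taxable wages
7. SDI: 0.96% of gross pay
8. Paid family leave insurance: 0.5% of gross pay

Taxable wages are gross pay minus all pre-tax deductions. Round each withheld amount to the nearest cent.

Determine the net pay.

Employee pension contribution: $1,070.60 × 0.084 = $89.93
Dependent care FSA: $78.07
Pre-tax total = $89.93 + $78.07 = $168.00
Taxable wages = $1,070.60 − $168.00 = $902.60
Municipal income tax: $902.60 × 0.03 = $27.08
Federal tax withheld: $902.60 × 0.24 = $216.62
SDI: $1,070.60 × 0.0096 = $10.28
Social Security (OASDI): $1,070.60 × 0.043 = $46.04
Paid family leave insurance: $1,070.60 × 0.005 = $5.35
Gym membership: $61.45
Total deductions = $89.93 + $78.07 + $27.08 + $216.62 + $10.28 + $46.04 + $5.35 + $61.45 = $534.82
Net pay = $1,070.60 − $534.82 = $535.78

$535.78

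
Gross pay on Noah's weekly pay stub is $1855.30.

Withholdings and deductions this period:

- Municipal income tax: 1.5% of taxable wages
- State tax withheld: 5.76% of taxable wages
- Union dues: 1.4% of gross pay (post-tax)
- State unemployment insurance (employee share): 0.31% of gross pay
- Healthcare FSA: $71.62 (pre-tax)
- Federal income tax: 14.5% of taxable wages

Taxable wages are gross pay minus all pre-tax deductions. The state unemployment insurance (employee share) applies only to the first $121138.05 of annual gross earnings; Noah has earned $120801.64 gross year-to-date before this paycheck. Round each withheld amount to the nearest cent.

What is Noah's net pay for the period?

$1368.54

Healthcare FSA: $71.62
Taxable wages = $1855.30 − $71.62 = $1783.68
Federal income tax: $1783.68 × 0.145 = $258.63
Municipal income tax: $1783.68 × 0.015 = $26.76
State tax withheld: $1783.68 × 0.0576 = $102.74
State unemployment insurance (employee share): only $121138.05 − $120801.64 = $336.41 of this check is subject → $336.41 × 0.0031 = $1.04
Union dues: $1855.30 × 0.014 = $25.97
Total deductions = $71.62 + $258.63 + $26.76 + $102.74 + $1.04 + $25.97 = $486.76
Net pay = $1855.30 − $486.76 = $1368.54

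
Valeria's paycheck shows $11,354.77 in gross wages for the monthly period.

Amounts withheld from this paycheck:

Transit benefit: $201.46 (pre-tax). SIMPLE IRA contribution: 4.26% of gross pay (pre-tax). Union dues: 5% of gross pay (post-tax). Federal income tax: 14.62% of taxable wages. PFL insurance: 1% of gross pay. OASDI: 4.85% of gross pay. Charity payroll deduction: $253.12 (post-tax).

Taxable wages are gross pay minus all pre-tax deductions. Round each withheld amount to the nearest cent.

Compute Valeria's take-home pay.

$7,624.58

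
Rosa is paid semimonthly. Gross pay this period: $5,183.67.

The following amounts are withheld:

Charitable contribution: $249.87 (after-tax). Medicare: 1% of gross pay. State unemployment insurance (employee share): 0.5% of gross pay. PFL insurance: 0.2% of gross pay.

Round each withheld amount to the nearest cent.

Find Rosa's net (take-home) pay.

$4,845.67

Medicare: $5,183.67 × 0.01 = $51.84
PFL insurance: $5,183.67 × 0.002 = $10.37
State unemployment insurance (employee share): $5,183.67 × 0.005 = $25.92
Charitable contribution: $249.87
Total deductions = $51.84 + $10.37 + $25.92 + $249.87 = $338.00
Net pay = $5,183.67 − $338.00 = $4,845.67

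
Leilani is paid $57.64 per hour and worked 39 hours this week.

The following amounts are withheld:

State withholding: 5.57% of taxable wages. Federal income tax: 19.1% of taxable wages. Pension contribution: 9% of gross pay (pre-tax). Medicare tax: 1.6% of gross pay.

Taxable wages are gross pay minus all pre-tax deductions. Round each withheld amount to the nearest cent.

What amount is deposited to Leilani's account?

Gross pay: 39 × $57.64 = $2247.96
Pension contribution: $2247.96 × 0.09 = $202.32
Taxable wages = $2247.96 − $202.32 = $2045.64
Federal income tax: $2045.64 × 0.191 = $390.72
State withholding: $2045.64 × 0.0557 = $113.94
Medicare tax: $2247.96 × 0.016 = $35.97
Total deductions = $202.32 + $390.72 + $113.94 + $35.97 = $742.95
Net pay = $2247.96 − $742.95 = $1505.01

$1505.01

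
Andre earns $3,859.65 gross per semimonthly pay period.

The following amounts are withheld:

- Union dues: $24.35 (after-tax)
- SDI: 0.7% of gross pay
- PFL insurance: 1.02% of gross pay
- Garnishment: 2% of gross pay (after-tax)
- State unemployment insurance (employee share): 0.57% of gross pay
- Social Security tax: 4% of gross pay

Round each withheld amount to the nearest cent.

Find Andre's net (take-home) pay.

$3,515.33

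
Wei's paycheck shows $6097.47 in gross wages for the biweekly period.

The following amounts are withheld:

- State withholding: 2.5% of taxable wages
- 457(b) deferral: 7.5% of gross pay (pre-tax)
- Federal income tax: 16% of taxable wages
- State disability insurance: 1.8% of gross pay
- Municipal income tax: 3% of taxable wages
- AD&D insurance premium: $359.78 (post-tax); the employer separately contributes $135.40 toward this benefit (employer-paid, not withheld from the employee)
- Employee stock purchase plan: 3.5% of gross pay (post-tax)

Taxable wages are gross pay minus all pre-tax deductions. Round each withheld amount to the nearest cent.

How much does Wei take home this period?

$3744.59

457(b) deferral: $6097.47 × 0.075 = $457.31
Taxable wages = $6097.47 − $457.31 = $5640.16
Municipal income tax: $5640.16 × 0.03 = $169.20
State withholding: $5640.16 × 0.025 = $141.00
Federal income tax: $5640.16 × 0.16 = $902.43
State disability insurance: $6097.47 × 0.018 = $109.75
Employee stock purchase plan: $6097.47 × 0.035 = $213.41
AD&D insurance premium: $359.78
(Employer's $135.40 toward AD&D insurance premium is not withheld from the employee.)
Total deductions = $457.31 + $169.20 + $141.00 + $902.43 + $109.75 + $213.41 + $359.78 = $2352.88
Net pay = $6097.47 − $2352.88 = $3744.59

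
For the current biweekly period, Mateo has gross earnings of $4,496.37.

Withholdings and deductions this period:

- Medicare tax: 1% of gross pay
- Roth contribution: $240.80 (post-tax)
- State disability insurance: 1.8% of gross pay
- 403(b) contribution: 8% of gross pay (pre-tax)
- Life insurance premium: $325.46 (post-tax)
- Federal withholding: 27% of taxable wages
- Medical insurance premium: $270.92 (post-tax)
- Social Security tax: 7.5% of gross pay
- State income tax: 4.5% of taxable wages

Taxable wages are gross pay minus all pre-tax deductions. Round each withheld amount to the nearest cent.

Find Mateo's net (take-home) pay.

403(b) contribution: $4,496.37 × 0.08 = $359.71
Taxable wages = $4,496.37 − $359.71 = $4,136.66
State income tax: $4,136.66 × 0.045 = $186.15
Federal withholding: $4,136.66 × 0.27 = $1,116.90
Social Security tax: $4,496.37 × 0.075 = $337.23
State disability insurance: $4,496.37 × 0.018 = $80.93
Medicare tax: $4,496.37 × 0.01 = $44.96
Medical insurance premium: $270.92
Life insurance premium: $325.46
Roth contribution: $240.80
Total deductions = $359.71 + $186.15 + $1,116.90 + $337.23 + $80.93 + $44.96 + $270.92 + $325.46 + $240.80 = $2,963.06
Net pay = $4,496.37 − $2,963.06 = $1,533.31

$1,533.31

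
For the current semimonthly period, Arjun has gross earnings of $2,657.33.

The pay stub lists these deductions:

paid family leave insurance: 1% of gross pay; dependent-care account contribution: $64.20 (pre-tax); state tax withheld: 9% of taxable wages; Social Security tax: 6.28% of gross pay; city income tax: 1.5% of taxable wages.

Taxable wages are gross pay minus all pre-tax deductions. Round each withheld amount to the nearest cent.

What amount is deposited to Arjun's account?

Dependent-care account contribution: $64.20
Taxable wages = $2,657.33 − $64.20 = $2,593.13
State tax withheld: $2,593.13 × 0.09 = $233.38
City income tax: $2,593.13 × 0.015 = $38.90
Social Security tax: $2,657.33 × 0.0628 = $166.88
Paid family leave insurance: $2,657.33 × 0.01 = $26.57
Total deductions = $64.20 + $233.38 + $38.90 + $166.88 + $26.57 = $529.93
Net pay = $2,657.33 − $529.93 = $2,127.40

$2,127.40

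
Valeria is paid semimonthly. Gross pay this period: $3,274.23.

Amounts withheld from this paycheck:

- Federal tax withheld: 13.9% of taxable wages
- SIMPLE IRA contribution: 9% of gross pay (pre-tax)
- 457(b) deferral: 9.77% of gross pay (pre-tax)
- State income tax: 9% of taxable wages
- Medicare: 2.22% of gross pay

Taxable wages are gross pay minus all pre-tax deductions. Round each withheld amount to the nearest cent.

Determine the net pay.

$1,977.91

SIMPLE IRA contribution: $3,274.23 × 0.09 = $294.68
457(b) deferral: $3,274.23 × 0.0977 = $319.89
Pre-tax total = $294.68 + $319.89 = $614.57
Taxable wages = $3,274.23 − $614.57 = $2,659.66
State income tax: $2,659.66 × 0.09 = $239.37
Federal tax withheld: $2,659.66 × 0.139 = $369.69
Medicare: $3,274.23 × 0.0222 = $72.69
Total deductions = $294.68 + $319.89 + $239.37 + $369.69 + $72.69 = $1,296.32
Net pay = $3,274.23 − $1,296.32 = $1,977.91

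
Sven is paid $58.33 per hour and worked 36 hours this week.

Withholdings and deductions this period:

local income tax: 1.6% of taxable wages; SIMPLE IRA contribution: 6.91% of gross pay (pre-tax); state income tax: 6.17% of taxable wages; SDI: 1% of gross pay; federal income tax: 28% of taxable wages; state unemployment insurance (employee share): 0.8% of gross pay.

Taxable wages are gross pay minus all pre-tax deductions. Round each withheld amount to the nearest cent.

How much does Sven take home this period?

$1217.75

Gross pay: 36 × $58.33 = $2099.88
SIMPLE IRA contribution: $2099.88 × 0.0691 = $145.10
Taxable wages = $2099.88 − $145.10 = $1954.78
State income tax: $1954.78 × 0.0617 = $120.61
Federal income tax: $1954.78 × 0.28 = $547.34
Local income tax: $1954.78 × 0.016 = $31.28
State unemployment insurance (employee share): $2099.88 × 0.008 = $16.80
SDI: $2099.88 × 0.01 = $21.00
Total deductions = $145.10 + $120.61 + $547.34 + $31.28 + $16.80 + $21.00 = $882.13
Net pay = $2099.88 − $882.13 = $1217.75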